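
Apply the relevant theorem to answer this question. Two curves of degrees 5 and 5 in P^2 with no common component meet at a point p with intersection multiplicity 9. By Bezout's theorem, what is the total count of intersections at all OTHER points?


By Bezout's theorem, the total intersection number is d1 * d2.
Total = 5 * 5 = 25
Intersection multiplicity at p = 9
Remaining intersections = 25 - 9 = 16

16


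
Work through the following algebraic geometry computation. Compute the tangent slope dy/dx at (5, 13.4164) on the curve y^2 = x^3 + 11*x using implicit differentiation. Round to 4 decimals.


Using implicit differentiation of y^2 = x^3 + 11*x:
2y * dy/dx = 3x^2 + 11
dy/dx = (3x^2 + 11)/(2y)
Numerator: 3*5^2 + 11 = 86
Denominator: 2*13.4164 = 26.8328
dy/dx = 86/26.8328 = 3.2050

3.2050


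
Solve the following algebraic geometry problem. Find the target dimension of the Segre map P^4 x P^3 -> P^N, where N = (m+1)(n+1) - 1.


The Segre embedding maps P^m x P^n into P^N via
all products of coordinates from each factor.
N = (m+1)(n+1) - 1
N = (4+1)(3+1) - 1
N = 5*4 - 1
N = 20 - 1 = 19

19


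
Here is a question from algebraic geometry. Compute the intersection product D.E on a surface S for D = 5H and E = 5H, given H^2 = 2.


Using bilinearity of the intersection pairing on a surface S:
(aH).(bH) = ab * (H.H)
We have H^2 = 2.
D.E = (5H).(5H) = 5*5*2
= 25*2
= 50

50


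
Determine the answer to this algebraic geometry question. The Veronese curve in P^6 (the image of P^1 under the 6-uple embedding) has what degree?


The rational normal curve in P^6 is the image of P^1 under the 6-uple Veronese.
A general hyperplane in P^6 pulls back to a degree-6 form on P^1, which has 6 zeros,
so the curve meets a general hyperplane in 6 points. Degree = 6.

6


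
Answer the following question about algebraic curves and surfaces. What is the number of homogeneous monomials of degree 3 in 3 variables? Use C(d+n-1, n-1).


The number of degree-3 monomials in 3 variables is C(d+n-1, n-1).
= C(3+3-1, 3-1) = C(5, 2)
= 10

10


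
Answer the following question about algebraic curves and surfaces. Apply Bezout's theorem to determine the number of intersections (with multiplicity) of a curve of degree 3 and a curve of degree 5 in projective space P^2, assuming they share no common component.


Bezout's theorem states the intersection count equals the product of degrees.
Intersection count = 3 * 5 = 15

15


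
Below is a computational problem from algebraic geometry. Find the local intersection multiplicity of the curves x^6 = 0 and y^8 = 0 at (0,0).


The intersection multiplicity of V(x^a) and V(y^b) at the origin is:
I(O; V(x^6), V(y^8)) = dim_k(k[x,y]/(x^6, y^8))
A basis for k[x,y]/(x^6, y^8) is the set of monomials x^i * y^j
where 0 <= i < 6 and 0 <= j < 8.
The number of such monomials is 6 * 8 = 48

48


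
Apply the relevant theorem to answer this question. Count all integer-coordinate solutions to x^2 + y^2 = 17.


Systematically check integer values of x where x^2 <= 17.
For each valid x, check if 17 - x^2 is a perfect square.
x=1: 17 - 1 = 16, sqrt = 4 (valid)
x=4: 17 - 16 = 1, sqrt = 1 (valid)
Total integer solutions found: 8

8


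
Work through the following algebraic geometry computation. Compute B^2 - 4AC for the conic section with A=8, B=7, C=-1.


The discriminant of a conic Ax^2 + Bxy + Cy^2 + ... = 0 is B^2 - 4AC.
B^2 = 7^2 = 49
4AC = 4*8*(-1) = -32
Discriminant = 49 + 32 = 81

81


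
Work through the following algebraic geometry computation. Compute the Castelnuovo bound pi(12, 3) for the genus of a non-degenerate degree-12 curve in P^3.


Castelnuovo's bound: write d - 1 = m(r-1) + epsilon with 0 <= epsilon < r-1.
d - 1 = 12 - 1 = 11
r - 1 = 3 - 1 = 2
11 = 5*2 + 1, so m = 5, epsilon = 1
pi(d, r) = m(m-1)(r-1)/2 + m*epsilon
= 5*4*2/2 + 5*1
= 40/2 + 5
= 20 + 5 = 25

25


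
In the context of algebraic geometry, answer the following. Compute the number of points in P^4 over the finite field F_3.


P^4(F_3) has (q^(n+1) - 1)/(q - 1) points.
= 3^4 + 3^3 + 3^2 + 3^1 + 3^0
= 81 + 27 + 9 + 3 + 1
= 121

121


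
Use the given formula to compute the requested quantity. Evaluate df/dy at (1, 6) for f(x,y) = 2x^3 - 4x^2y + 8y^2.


df/dy = (-4)*x^2 + 2*8*y^1
At (1,6): (-4)*1^2 + 2*8*6^1
= -4 + 96
= 92

92


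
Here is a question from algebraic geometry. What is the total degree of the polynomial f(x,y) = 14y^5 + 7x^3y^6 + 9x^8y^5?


Examine each term for its total degree (sum of exponents).
  Term '14y^5' has total degree 0+5 = 5.
  Term '7x^3y^6' has total degree 3+6 = 9.
  Term '9x^8y^5' has total degree 8+5 = 13.
The maximum total degree among all terms is 13.

13


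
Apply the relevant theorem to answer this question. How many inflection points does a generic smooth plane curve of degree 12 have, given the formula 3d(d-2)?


For a general smooth plane curve C of degree d, the inflection points are
the intersection of C with its Hessian curve, which has degree 3(d-2).
By Bezout, the total intersection number is d * 3(d-2) = 12 * 30 = 360.
For a general curve every flex is ordinary, so each contributes
multiplicity 1 to C·Hess(C), and the number of distinct inflection
points is 3d(d-2).
Inflection points = 3*12*(12-2) = 3*12*10 = 360

360


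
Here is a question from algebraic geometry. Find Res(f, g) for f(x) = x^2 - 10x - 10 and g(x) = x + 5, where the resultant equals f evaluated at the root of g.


For Res(f, x - c), we evaluate f at x = c.
f(-5) = (-5)^2 - 10*(-5) - 10
= 25 + 50 - 10
= 75 - 10 = 65
Res(f, g) = 65

65


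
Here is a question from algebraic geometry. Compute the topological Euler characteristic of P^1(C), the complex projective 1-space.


The complex projective space P^1 has one cell in each even real dimension 0, 2, ..., 2.
The cohomology groups are H^{2k}(P^1) = Z for k = 0,...,1, and 0 otherwise.
Euler characteristic = sum of Betti numbers = 1 per even-dimensional cohomology group.
chi(P^1) = 1 + 1 = 2

2


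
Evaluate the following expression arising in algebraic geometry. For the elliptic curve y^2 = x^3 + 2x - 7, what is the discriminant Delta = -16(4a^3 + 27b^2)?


Compute each component:
4a^3 = 4*2^3 = 4*8 = 32
27b^2 = 27*(-7)^2 = 27*49 = 1323
4a^3 + 27b^2 = 32 + 1323 = 1355
Delta = -16*1355 = -21680

-21680


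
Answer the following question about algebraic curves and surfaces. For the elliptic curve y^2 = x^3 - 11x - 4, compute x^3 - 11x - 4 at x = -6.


Compute x^3 - 11x - 4 at x = -6:
x^3 = (-6)^3 = -216
(-11)*x = (-11)*(-6) = 66
Sum: -216 + 66 - 4 = -154

-154


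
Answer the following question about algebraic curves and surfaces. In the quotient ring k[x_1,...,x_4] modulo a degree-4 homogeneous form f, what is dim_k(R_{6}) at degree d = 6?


For R = k[x_1,...,x_n]/(f) with f homogeneous of degree e:
The Hilbert series is (1 - t^e)/(1 - t)^n.
So h(d) = C(d+n-1, n-1) - C(d-e+n-1, n-1) for d >= e.
With n=4, e=4, d=6:
C(6+4-1, 4-1) = C(9, 3) = 84
C(6-4+4-1, 4-1) = C(5, 3) = 10
h(6) = 84 - 10 = 74

74


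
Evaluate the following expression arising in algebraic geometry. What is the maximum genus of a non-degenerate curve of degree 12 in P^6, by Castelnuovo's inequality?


Castelnuovo's bound: write d - 1 = m(r-1) + epsilon with 0 <= epsilon < r-1.
d - 1 = 12 - 1 = 11
r - 1 = 6 - 1 = 5
11 = 2*5 + 1, so m = 2, epsilon = 1
pi(d, r) = m(m-1)(r-1)/2 + m*epsilon
= 2*1*5/2 + 2*1
= 10/2 + 2
= 5 + 2 = 7

7


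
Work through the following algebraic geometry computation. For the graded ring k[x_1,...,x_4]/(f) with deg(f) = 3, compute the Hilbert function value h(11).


For R = k[x_1,...,x_n]/(f) with f homogeneous of degree e:
The Hilbert series is (1 - t^e)/(1 - t)^n.
So h(d) = C(d+n-1, n-1) - C(d-e+n-1, n-1) for d >= e.
With n=4, e=3, d=11:
C(11+4-1, 4-1) = C(14, 3) = 364
C(11-3+4-1, 4-1) = C(11, 3) = 165
h(11) = 364 - 165 = 199

199


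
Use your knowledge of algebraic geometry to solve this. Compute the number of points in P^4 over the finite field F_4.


P^4(F_4) has (q^(n+1) - 1)/(q - 1) points.
= 4^4 + 4^3 + 4^2 + 4^1 + 4^0
= 256 + 64 + 16 + 4 + 1
= 341

341


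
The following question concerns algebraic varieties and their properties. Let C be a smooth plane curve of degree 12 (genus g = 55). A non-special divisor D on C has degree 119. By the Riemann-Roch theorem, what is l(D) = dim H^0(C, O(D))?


First, compute the genus of a smooth plane curve of degree 12:
g = (d-1)(d-2)/2 = (12-1)(12-2)/2 = 55
For a non-special divisor D (i.e., h^1(D) = 0), Riemann-Roch gives:
l(D) = deg(D) - g + 1
Since deg(D) = 119 >= 2g - 1 = 109, D is non-special.
l(D) = 119 - 55 + 1 = 65

65


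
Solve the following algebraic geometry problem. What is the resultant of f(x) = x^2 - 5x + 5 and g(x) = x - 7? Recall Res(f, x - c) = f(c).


For Res(f, x - c), we evaluate f at x = c.
f(7) = 7^2 - 5*7 + 5
= 49 - 35 + 5
= 14 + 5 = 19
Res(f, g) = 19

19


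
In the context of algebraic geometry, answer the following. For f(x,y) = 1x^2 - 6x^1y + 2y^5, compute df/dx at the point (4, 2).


df/dx = 2*1*x^1 + 1*(-6)*x^0*y
At (4,2): 2*1*4^1 + 1*(-6)*4^0*2
= 8 - 12
= -4

-4


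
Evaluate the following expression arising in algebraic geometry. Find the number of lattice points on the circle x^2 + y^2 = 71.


Systematically check integer values of x where x^2 <= 71.
For each valid x, check if 71 - x^2 is a perfect square.
Total integer solutions found: 0

0


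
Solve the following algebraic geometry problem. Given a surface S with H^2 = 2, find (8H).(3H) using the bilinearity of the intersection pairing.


Using bilinearity of the intersection pairing on a surface S:
(aH).(bH) = ab * (H.H)
We have H^2 = 2.
D.E = (8H).(3H) = 8*3*2
= 24*2
= 48

48


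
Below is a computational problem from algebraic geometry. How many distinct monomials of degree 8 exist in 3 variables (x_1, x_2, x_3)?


The number of degree-8 monomials in 3 variables is C(d+n-1, n-1).
= C(8+3-1, 3-1) = C(10, 2)
= 45

45


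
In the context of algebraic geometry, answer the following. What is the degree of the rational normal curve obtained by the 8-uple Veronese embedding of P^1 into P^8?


The rational normal curve in P^8 is the image of P^1 under the 8-uple Veronese.
A general hyperplane in P^8 pulls back to a degree-8 form on P^1, which has 8 zeros,
so the curve meets a general hyperplane in 8 points. Degree = 8.

8


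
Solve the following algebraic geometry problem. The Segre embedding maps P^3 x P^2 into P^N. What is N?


The Segre embedding maps P^m x P^n into P^N via
all products of coordinates from each factor.
N = (m+1)(n+1) - 1
N = (3+1)(2+1) - 1
N = 4*3 - 1
N = 12 - 1 = 11

11


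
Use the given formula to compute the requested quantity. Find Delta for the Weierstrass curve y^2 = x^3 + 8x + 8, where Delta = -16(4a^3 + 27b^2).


Compute each component:
4a^3 = 4*8^3 = 4*512 = 2048
27b^2 = 27*8^2 = 27*64 = 1728
4a^3 + 27b^2 = 2048 + 1728 = 3776
Delta = -16*3776 = -60416

-60416


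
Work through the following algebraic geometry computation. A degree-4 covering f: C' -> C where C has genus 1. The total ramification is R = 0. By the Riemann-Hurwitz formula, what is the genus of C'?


Riemann-Hurwitz formula: 2g' - 2 = d(2g - 2) + R
Given: d = 4, g = 1, R = 0
2g' - 2 = 4*(2*1 - 2) + 0
2g' - 2 = 4*0 + 0
2g' - 2 = 0 + 0 = 0
2g' = 2
g' = 1

1


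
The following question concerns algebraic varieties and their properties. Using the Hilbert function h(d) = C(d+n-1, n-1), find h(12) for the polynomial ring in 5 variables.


The Hilbert function for the polynomial ring in 5 variables is:
h(d) = C(d+n-1, n-1)
h(12) = C(12+5-1, 5-1) = C(16, 4)
= 16! / (4! * 12!)
= 1820

1820


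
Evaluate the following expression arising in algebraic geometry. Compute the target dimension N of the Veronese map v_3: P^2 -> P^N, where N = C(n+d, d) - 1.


The Veronese embedding v_d: P^n -> P^N maps each point to all
degree-d monomials in n+1 homogeneous coordinates.
N = C(n+d, d) - 1
N = C(2+3, 3) - 1
N = C(5, 3) - 1
C(5, 3) = 10
N = 10 - 1 = 9

9


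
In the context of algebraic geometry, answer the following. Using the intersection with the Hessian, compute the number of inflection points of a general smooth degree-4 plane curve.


For a general smooth plane curve C of degree d, the inflection points are
the intersection of C with its Hessian curve, which has degree 3(d-2).
By Bezout, the total intersection number is d * 3(d-2) = 4 * 6 = 24.
For a general curve every flex is ordinary, so each contributes
multiplicity 1 to C·Hess(C), and the number of distinct inflection
points is 3d(d-2).
Inflection points = 3*4*(4-2) = 3*4*2 = 24

24


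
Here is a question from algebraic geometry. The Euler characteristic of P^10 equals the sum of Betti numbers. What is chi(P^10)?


The complex projective space P^10 has one cell in each even real dimension 0, 2, ..., 20.
The cohomology groups are H^{2k}(P^10) = Z for k = 0,...,10, and 0 otherwise.
Euler characteristic = sum of Betti numbers = 1 per even-dimensional cohomology group.
chi(P^10) = 10 + 1 = 11

11


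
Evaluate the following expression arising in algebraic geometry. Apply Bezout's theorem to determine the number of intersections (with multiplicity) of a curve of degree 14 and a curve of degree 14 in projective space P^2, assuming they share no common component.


Bezout's theorem states the intersection count equals the product of degrees.
Intersection count = 14 * 14 = 196

196


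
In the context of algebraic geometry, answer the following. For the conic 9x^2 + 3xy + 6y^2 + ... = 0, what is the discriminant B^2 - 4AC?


The discriminant of a conic Ax^2 + Bxy + Cy^2 + ... = 0 is B^2 - 4AC.
B^2 = 3^2 = 9
4AC = 4*9*6 = 216
Discriminant = 9 - 216 = -207

-207


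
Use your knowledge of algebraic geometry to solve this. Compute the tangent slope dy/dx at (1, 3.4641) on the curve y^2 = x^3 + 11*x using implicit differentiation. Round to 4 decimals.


Using implicit differentiation of y^2 = x^3 + 11*x:
2y * dy/dx = 3x^2 + 11
dy/dx = (3x^2 + 11)/(2y)
Numerator: 3*1^2 + 11 = 14
Denominator: 2*3.4641 = 6.9282
dy/dx = 14/6.9282 = 2.0207

2.0207


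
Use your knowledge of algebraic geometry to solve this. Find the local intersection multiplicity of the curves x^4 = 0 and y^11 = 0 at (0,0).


The intersection multiplicity of V(x^a) and V(y^b) at the origin is:
I(O; V(x^4), V(y^11)) = dim_k(k[x,y]/(x^4, y^11))
A basis for k[x,y]/(x^4, y^11) is the set of monomials x^i * y^j
where 0 <= i < 4 and 0 <= j < 11.
The number of such monomials is 4 * 11 = 44

44


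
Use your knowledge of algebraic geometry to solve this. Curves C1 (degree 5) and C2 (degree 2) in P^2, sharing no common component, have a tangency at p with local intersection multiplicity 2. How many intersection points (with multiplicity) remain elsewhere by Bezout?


By Bezout's theorem, the total intersection number is d1 * d2.
Total = 5 * 2 = 10
Intersection multiplicity at p = 2
Remaining intersections = 10 - 2 = 8

8


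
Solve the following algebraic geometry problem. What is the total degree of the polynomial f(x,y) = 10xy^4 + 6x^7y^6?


Examine each term for its total degree (sum of exponents).
  Term '10xy^4' has total degree 1+4 = 5.
  Term '6x^7y^6' has total degree 7+6 = 13.
The maximum total degree among all terms is 13.

13


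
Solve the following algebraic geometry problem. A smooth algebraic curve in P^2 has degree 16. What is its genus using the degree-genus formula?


Using the genus formula for smooth plane curves:
g = (d-1)(d-2)/2
g = (16-1)(16-2)/2
g = 15*14/2
g = 210/2 = 105

105


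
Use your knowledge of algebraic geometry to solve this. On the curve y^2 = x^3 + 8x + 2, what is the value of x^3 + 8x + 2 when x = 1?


Compute x^3 + 8x + 2 at x = 1:
x^3 = 1^3 = 1
8*x = 8*1 = 8
Sum: 1 + 8 + 2 = 11

11


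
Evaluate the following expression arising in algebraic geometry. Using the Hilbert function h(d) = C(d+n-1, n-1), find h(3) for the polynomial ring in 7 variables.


The Hilbert function for the polynomial ring in 7 variables is:
h(d) = C(d+n-1, n-1)
h(3) = C(3+7-1, 7-1) = C(9, 6)
= 9! / (6! * 3!)
= 84

84


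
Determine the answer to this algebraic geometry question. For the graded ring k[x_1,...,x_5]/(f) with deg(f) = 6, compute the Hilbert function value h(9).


For R = k[x_1,...,x_n]/(f) with f homogeneous of degree e:
The Hilbert series is (1 - t^e)/(1 - t)^n.
So h(d) = C(d+n-1, n-1) - C(d-e+n-1, n-1) for d >= e.
With n=5, e=6, d=9:
C(9+5-1, 5-1) = C(13, 4) = 715
C(9-6+5-1, 5-1) = C(7, 4) = 35
h(9) = 715 - 35 = 680

680


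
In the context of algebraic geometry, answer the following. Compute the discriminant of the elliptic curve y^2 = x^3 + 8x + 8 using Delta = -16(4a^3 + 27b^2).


Compute each component:
4a^3 = 4*8^3 = 4*512 = 2048
27b^2 = 27*8^2 = 27*64 = 1728
4a^3 + 27b^2 = 2048 + 1728 = 3776
Delta = -16*3776 = -60416

-60416


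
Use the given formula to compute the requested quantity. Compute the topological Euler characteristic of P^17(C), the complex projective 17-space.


The complex projective space P^17 has one cell in each even real dimension 0, 2, ..., 34.
The cohomology groups are H^{2k}(P^17) = Z for k = 0,...,17, and 0 otherwise.
Euler characteristic = sum of Betti numbers = 1 per even-dimensional cohomology group.
chi(P^17) = 17 + 1 = 18

18


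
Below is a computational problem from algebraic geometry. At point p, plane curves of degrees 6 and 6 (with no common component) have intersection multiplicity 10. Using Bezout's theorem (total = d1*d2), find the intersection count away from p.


By Bezout's theorem, the total intersection number is d1 * d2.
Total = 6 * 6 = 36
Intersection multiplicity at p = 10
Remaining intersections = 36 - 10 = 26

26


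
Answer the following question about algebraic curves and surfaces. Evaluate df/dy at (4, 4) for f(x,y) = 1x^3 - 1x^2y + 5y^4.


df/dy = (-1)*x^2 + 4*5*y^3
At (4,4): (-1)*4^2 + 4*5*4^3
= -16 + 1280
= 1264

1264


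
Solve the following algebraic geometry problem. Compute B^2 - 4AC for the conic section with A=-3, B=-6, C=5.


The discriminant of a conic Ax^2 + Bxy + Cy^2 + ... = 0 is B^2 - 4AC.
B^2 = (-6)^2 = 36
4AC = 4*(-3)*5 = -60
Discriminant = 36 + 60 = 96

96


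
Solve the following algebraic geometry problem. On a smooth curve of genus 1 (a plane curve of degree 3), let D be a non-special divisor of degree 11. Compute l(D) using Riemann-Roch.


First, compute the genus of a smooth plane curve of degree 3:
g = (d-1)(d-2)/2 = (3-1)(3-2)/2 = 1
For a non-special divisor D (i.e., h^1(D) = 0), Riemann-Roch gives:
l(D) = deg(D) - g + 1
Since deg(D) = 11 >= 2g - 1 = 1, D is non-special.
l(D) = 11 - 1 + 1 = 11

11


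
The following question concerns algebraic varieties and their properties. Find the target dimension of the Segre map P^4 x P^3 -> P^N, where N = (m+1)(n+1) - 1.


The Segre embedding maps P^m x P^n into P^N via
all products of coordinates from each factor.
N = (m+1)(n+1) - 1
N = (4+1)(3+1) - 1
N = 5*4 - 1
N = 20 - 1 = 19

19


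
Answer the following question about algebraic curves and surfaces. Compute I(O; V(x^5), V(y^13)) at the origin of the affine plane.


The intersection multiplicity of V(x^a) and V(y^b) at the origin is:
I(O; V(x^5), V(y^13)) = dim_k(k[x,y]/(x^5, y^13))
A basis for k[x,y]/(x^5, y^13) is the set of monomials x^i * y^j
where 0 <= i < 5 and 0 <= j < 13.
The number of such monomials is 5 * 13 = 65

65


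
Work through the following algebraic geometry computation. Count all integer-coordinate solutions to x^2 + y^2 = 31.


Systematically check integer values of x where x^2 <= 31.
For each valid x, check if 31 - x^2 is a perfect square.
Total integer solutions found: 0

0


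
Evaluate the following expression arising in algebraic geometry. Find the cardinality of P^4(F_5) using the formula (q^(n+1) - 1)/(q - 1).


P^4(F_5) has (q^(n+1) - 1)/(q - 1) points.
= 5^4 + 5^3 + 5^2 + 5^1 + 5^0
= 625 + 125 + 25 + 5 + 1
= 781

781


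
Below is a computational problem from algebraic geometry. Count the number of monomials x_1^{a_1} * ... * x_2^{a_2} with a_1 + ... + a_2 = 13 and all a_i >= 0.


The number of degree-13 monomials in 2 variables is C(d+n-1, n-1).
= C(13+2-1, 2-1) = C(14, 1)
= 14

14


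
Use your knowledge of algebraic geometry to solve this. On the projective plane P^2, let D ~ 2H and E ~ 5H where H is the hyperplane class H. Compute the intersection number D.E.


Using bilinearity of the intersection pairing on the projective plane P^2:
(aH).(bH) = ab * (H.H)
We have H^2 = 1 (Bezout).
D.E = (2H).(5H) = 2*5*1
= 10*1
= 10

10


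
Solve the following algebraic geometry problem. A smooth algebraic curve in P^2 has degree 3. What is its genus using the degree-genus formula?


Using the genus formula for smooth plane curves:
g = (d-1)(d-2)/2
g = (3-1)(3-2)/2
g = 2*1/2
g = 2/2 = 1

1


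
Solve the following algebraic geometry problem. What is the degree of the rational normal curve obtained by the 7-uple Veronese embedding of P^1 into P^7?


The rational normal curve in P^7 is the image of P^1 under the 7-uple Veronese.
A general hyperplane in P^7 pulls back to a degree-7 form on P^1, which has 7 zeros,
so the curve meets a general hyperplane in 7 points. Degree = 7.

7


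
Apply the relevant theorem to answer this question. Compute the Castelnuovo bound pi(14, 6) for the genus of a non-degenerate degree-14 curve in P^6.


Castelnuovo's bound: write d - 1 = m(r-1) + epsilon with 0 <= epsilon < r-1.
d - 1 = 14 - 1 = 13
r - 1 = 6 - 1 = 5
13 = 2*5 + 3, so m = 2, epsilon = 3
pi(d, r) = m(m-1)(r-1)/2 + m*epsilon
= 2*1*5/2 + 2*3
= 10/2 + 6
= 5 + 6 = 11

11


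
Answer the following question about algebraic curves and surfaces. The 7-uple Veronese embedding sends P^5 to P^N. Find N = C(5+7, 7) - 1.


The Veronese embedding v_d: P^n -> P^N maps each point to all
degree-d monomials in n+1 homogeneous coordinates.
N = C(n+d, d) - 1
N = C(5+7, 7) - 1
N = C(12, 7) - 1
C(12, 7) = 792
N = 792 - 1 = 791

791


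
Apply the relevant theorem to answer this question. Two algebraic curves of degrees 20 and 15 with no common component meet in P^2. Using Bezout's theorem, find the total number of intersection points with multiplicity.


Bezout's theorem states the intersection count equals the product of degrees.
Intersection count = 20 * 15 = 300

300


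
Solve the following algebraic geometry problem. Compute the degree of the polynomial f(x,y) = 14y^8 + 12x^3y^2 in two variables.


Examine each term for its total degree (sum of exponents).
  Term '14y^8' has total degree 0+8 = 8.
  Term '12x^3y^2' has total degree 3+2 = 5.
The maximum total degree among all terms is 8.

8


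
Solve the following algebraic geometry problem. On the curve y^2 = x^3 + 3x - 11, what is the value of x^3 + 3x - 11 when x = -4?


Compute x^3 + 3x - 11 at x = -4:
x^3 = (-4)^3 = -64
3*x = 3*(-4) = -12
Sum: -64 - 12 - 11 = -87

-87


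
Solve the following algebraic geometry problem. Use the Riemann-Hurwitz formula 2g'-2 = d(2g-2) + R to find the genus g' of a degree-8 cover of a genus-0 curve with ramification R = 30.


Riemann-Hurwitz formula: 2g' - 2 = d(2g - 2) + R
Given: d = 8, g = 0, R = 30
2g' - 2 = 8*(2*0 - 2) + 30
2g' - 2 = 8*(-2) + 30
2g' - 2 = -16 + 30 = 14
2g' = 16
g' = 8

8


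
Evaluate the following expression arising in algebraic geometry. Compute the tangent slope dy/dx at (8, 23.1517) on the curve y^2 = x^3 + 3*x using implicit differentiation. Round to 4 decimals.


Using implicit differentiation of y^2 = x^3 + 3*x:
2y * dy/dx = 3x^2 + 3
dy/dx = (3x^2 + 3)/(2y)
Numerator: 3*8^2 + 3 = 195
Denominator: 2*23.1517 = 46.3034
dy/dx = 195/46.3034 = 4.2114

4.2114


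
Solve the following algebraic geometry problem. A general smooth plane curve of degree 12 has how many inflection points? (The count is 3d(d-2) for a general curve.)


For a general smooth plane curve C of degree d, the inflection points are
the intersection of C with its Hessian curve, which has degree 3(d-2).
By Bezout, the total intersection number is d * 3(d-2) = 12 * 30 = 360.
For a general curve every flex is ordinary, so each contributes
multiplicity 1 to C·Hess(C), and the number of distinct inflection
points is 3d(d-2).
Inflection points = 3*12*(12-2) = 3*12*10 = 360

360


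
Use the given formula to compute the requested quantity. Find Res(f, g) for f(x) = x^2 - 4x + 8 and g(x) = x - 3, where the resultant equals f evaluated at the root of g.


For Res(f, x - c), we evaluate f at x = c.
f(3) = 3^2 - 4*3 + 8
= 9 - 12 + 8
= -3 + 8 = 5
Res(f, g) = 5

5


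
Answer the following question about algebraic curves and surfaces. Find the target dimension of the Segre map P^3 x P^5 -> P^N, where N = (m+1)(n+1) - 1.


The Segre embedding maps P^m x P^n into P^N via
all products of coordinates from each factor.
N = (m+1)(n+1) - 1
N = (3+1)(5+1) - 1
N = 4*6 - 1
N = 24 - 1 = 23

23


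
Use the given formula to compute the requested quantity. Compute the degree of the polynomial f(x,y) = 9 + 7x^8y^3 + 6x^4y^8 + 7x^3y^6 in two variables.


Examine each term for its total degree (sum of exponents).
  Term '9' has total degree 0+0 = 0.
  Term '7x^8y^3' has total degree 8+3 = 11.
  Term '6x^4y^8' has total degree 4+8 = 12.
  Term '7x^3y^6' has total degree 3+6 = 9.
The maximum total degree among all terms is 12.

12


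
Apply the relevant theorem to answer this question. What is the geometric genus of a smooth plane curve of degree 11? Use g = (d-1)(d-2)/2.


Using the genus formula for smooth plane curves:
g = (d-1)(d-2)/2
g = (11-1)(11-2)/2
g = 10*9/2
g = 90/2 = 45

45


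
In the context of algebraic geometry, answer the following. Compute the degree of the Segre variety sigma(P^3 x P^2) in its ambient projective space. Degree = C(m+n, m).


The degree of the Segre variety P^3 x P^2 is C(m+n, m).
= C(5, 3)
= 10

10


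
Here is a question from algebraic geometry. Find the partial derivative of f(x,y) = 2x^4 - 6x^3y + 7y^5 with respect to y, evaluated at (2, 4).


df/dy = (-6)*x^3 + 5*7*y^4
At (2,4): (-6)*2^3 + 5*7*4^4
= -48 + 8960
= 8912

8912


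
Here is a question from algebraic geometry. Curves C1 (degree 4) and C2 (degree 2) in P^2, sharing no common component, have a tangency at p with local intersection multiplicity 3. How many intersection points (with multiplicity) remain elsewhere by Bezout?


By Bezout's theorem, the total intersection number is d1 * d2.
Total = 4 * 2 = 8
Intersection multiplicity at p = 3
Remaining intersections = 8 - 3 = 5

5


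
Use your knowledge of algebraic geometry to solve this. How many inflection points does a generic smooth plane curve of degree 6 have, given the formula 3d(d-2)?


For a general smooth plane curve C of degree d, the inflection points are
the intersection of C with its Hessian curve, which has degree 3(d-2).
By Bezout, the total intersection number is d * 3(d-2) = 6 * 12 = 72.
For a general curve every flex is ordinary, so each contributes
multiplicity 1 to C·Hess(C), and the number of distinct inflection
points is 3d(d-2).
Inflection points = 3*6*(6-2) = 3*6*4 = 72

72


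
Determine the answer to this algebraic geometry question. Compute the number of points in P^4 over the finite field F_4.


P^4(F_4) has (q^(n+1) - 1)/(q - 1) points.
= 4^4 + 4^3 + 4^2 + 4^1 + 4^0
= 256 + 64 + 16 + 4 + 1
= 341

341


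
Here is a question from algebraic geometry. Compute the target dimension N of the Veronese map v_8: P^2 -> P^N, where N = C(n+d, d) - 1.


The Veronese embedding v_d: P^n -> P^N maps each point to all
degree-d monomials in n+1 homogeneous coordinates.
N = C(n+d, d) - 1
N = C(2+8, 8) - 1
N = C(10, 8) - 1
C(10, 8) = 45
N = 45 - 1 = 44

44


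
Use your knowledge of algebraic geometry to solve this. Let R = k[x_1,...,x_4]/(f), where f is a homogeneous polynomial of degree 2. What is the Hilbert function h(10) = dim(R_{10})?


For R = k[x_1,...,x_n]/(f) with f homogeneous of degree e:
The Hilbert series is (1 - t^e)/(1 - t)^n.
So h(d) = C(d+n-1, n-1) - C(d-e+n-1, n-1) for d >= e.
With n=4, e=2, d=10:
C(10+4-1, 4-1) = C(13, 3) = 286
C(10-2+4-1, 4-1) = C(11, 3) = 165
h(10) = 286 - 165 = 121

121


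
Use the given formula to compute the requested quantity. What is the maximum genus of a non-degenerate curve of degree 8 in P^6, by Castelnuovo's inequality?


Castelnuovo's bound: write d - 1 = m(r-1) + epsilon with 0 <= epsilon < r-1.
d - 1 = 8 - 1 = 7
r - 1 = 6 - 1 = 5
7 = 1*5 + 2, so m = 1, epsilon = 2
pi(d, r) = m(m-1)(r-1)/2 + m*epsilon
= 1*0*5/2 + 1*2
= 0/2 + 2
= 0 + 2 = 2

2


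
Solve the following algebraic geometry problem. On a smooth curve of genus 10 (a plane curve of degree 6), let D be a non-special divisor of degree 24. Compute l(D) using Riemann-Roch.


First, compute the genus of a smooth plane curve of degree 6:
g = (d-1)(d-2)/2 = (6-1)(6-2)/2 = 10
For a non-special divisor D (i.e., h^1(D) = 0), Riemann-Roch gives:
l(D) = deg(D) - g + 1
Since deg(D) = 24 >= 2g - 1 = 19, D is non-special.
l(D) = 24 - 10 + 1 = 15

15


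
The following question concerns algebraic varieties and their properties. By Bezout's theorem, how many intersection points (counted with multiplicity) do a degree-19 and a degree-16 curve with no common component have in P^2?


Bezout's theorem states the intersection count equals the product of degrees.
Intersection count = 19 * 16 = 304

304


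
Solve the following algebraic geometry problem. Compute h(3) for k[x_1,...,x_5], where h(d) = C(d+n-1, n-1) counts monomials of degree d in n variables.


The Hilbert function for the polynomial ring in 5 variables is:
h(d) = C(d+n-1, n-1)
h(3) = C(3+5-1, 5-1) = C(7, 4)
= 7! / (4! * 3!)
= 35

35


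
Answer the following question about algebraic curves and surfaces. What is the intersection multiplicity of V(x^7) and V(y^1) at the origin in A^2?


The intersection multiplicity of V(x^a) and V(y^b) at the origin is:
I(O; V(x^7), V(y^1)) = dim_k(k[x,y]/(x^7, y^1))
A basis for k[x,y]/(x^7, y^1) is the set of monomials x^i * y^j
where 0 <= i < 7 and 0 <= j < 1.
The number of such monomials is 7 * 1 = 7

7


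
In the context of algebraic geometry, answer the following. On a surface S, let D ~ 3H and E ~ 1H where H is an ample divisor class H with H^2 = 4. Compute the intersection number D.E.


Using bilinearity of the intersection pairing on a surface S:
(aH).(bH) = ab * (H.H)
We have H^2 = 4.
D.E = (3H).(1H) = 3*1*4
= 3*4
= 12

12


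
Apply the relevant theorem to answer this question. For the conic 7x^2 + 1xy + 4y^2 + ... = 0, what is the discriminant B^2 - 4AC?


The discriminant of a conic Ax^2 + Bxy + Cy^2 + ... = 0 is B^2 - 4AC.
B^2 = 1^2 = 1
4AC = 4*7*4 = 112
Discriminant = 1 - 112 = -111

-111


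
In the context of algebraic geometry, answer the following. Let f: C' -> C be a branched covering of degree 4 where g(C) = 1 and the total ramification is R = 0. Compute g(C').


Riemann-Hurwitz formula: 2g' - 2 = d(2g - 2) + R
Given: d = 4, g = 1, R = 0
2g' - 2 = 4*(2*1 - 2) + 0
2g' - 2 = 4*0 + 0
2g' - 2 = 0 + 0 = 0
2g' = 2
g' = 1

1


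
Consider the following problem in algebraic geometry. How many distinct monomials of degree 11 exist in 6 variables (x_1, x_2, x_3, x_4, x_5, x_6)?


The number of degree-11 monomials in 6 variables is C(d+n-1, n-1).
= C(11+6-1, 6-1) = C(16, 5)
= 4368

4368


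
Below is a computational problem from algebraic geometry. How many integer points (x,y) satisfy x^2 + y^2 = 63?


Systematically check integer values of x where x^2 <= 63.
For each valid x, check if 63 - x^2 is a perfect square.
Total integer solutions found: 0

0


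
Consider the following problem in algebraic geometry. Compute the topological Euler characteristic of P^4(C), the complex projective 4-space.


The complex projective space P^4 has one cell in each even real dimension 0, 2, ..., 8.
The cohomology groups are H^{2k}(P^4) = Z for k = 0,...,4, and 0 otherwise.
Euler characteristic = sum of Betti numbers = 1 per even-dimensional cohomology group.
chi(P^4) = 4 + 1 = 5

5


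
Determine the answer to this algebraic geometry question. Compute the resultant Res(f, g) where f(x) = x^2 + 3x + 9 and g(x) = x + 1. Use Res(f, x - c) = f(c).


For Res(f, x - c), we evaluate f at x = c.
f(-1) = (-1)^2 + 3*(-1) + 9
= 1 - 3 + 9
= -2 + 9 = 7
Res(f, g) = 7

7


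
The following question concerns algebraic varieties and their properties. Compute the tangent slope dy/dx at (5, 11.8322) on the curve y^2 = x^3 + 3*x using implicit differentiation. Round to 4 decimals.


Using implicit differentiation of y^2 = x^3 + 3*x:
2y * dy/dx = 3x^2 + 3
dy/dx = (3x^2 + 3)/(2y)
Numerator: 3*5^2 + 3 = 78
Denominator: 2*11.8322 = 23.6644
dy/dx = 78/23.6644 = 3.2961

3.2961


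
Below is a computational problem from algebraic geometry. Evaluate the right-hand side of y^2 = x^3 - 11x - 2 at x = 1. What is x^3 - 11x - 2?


Compute x^3 - 11x - 2 at x = 1:
x^3 = 1^3 = 1
(-11)*x = (-11)*1 = -11
Sum: 1 - 11 - 2 = -12

-12


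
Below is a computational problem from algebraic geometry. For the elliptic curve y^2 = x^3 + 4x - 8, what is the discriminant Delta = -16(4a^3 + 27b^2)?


Compute each component:
4a^3 = 4*4^3 = 4*64 = 256
27b^2 = 27*(-8)^2 = 27*64 = 1728
4a^3 + 27b^2 = 256 + 1728 = 1984
Delta = -16*1984 = -31744

-31744


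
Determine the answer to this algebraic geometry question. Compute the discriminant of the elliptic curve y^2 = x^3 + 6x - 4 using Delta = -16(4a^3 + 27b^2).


Compute each component:
4a^3 = 4*6^3 = 4*216 = 864
27b^2 = 27*(-4)^2 = 27*16 = 432
4a^3 + 27b^2 = 864 + 432 = 1296
Delta = -16*1296 = -20736

-20736


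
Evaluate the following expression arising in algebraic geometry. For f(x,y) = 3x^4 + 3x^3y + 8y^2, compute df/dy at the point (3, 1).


df/dy = 3*x^3 + 2*8*y^1
At (3,1): 3*3^3 + 2*8*1^1
= 81 + 16
= 97

97


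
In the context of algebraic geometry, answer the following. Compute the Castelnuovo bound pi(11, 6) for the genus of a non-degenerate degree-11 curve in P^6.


Castelnuovo's bound: write d - 1 = m(r-1) + epsilon with 0 <= epsilon < r-1.
d - 1 = 11 - 1 = 10
r - 1 = 6 - 1 = 5
10 = 2*5 + 0, so m = 2, epsilon = 0
pi(d, r) = m(m-1)(r-1)/2 + m*epsilon
= 2*1*5/2 + 2*0
= 10/2 + 0
= 5 + 0 = 5

5


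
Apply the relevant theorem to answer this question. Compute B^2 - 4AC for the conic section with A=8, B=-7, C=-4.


The discriminant of a conic Ax^2 + Bxy + Cy^2 + ... = 0 is B^2 - 4AC.
B^2 = (-7)^2 = 49
4AC = 4*8*(-4) = -128
Discriminant = 49 + 128 = 177

177


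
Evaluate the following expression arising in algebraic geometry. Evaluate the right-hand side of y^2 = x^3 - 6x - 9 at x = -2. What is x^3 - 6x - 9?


Compute x^3 - 6x - 9 at x = -2:
x^3 = (-2)^3 = -8
(-6)*x = (-6)*(-2) = 12
Sum: -8 + 12 - 9 = -5

-5


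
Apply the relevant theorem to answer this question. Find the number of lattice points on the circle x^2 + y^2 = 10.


Systematically check integer values of x where x^2 <= 10.
For each valid x, check if 10 - x^2 is a perfect square.
x=1: 10 - 1 = 9, sqrt = 3 (valid)
x=3: 10 - 9 = 1, sqrt = 1 (valid)
Total integer solutions found: 8

8


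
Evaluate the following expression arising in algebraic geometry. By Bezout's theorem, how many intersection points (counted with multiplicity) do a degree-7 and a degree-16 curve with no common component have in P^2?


Bezout's theorem states the intersection count equals the product of degrees.
Intersection count = 7 * 16 = 112

112


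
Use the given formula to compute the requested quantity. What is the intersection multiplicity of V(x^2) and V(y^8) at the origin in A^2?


The intersection multiplicity of V(x^a) and V(y^b) at the origin is:
I(O; V(x^2), V(y^8)) = dim_k(k[x,y]/(x^2, y^8))
A basis for k[x,y]/(x^2, y^8) is the set of monomials x^i * y^j
where 0 <= i < 2 and 0 <= j < 8.
The number of such monomials is 2 * 8 = 16

16


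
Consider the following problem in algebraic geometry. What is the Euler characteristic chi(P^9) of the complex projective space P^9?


The complex projective space P^9 has one cell in each even real dimension 0, 2, ..., 18.
The cohomology groups are H^{2k}(P^9) = Z for k = 0,...,9, and 0 otherwise.
Euler characteristic = sum of Betti numbers = 1 per even-dimensional cohomology group.
chi(P^9) = 9 + 1 = 10

10


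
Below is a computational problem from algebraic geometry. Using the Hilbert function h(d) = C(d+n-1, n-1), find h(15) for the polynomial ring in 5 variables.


The Hilbert function for the polynomial ring in 5 variables is:
h(d) = C(d+n-1, n-1)
h(15) = C(15+5-1, 5-1) = C(19, 4)
= 19! / (4! * 15!)
= 3876

3876


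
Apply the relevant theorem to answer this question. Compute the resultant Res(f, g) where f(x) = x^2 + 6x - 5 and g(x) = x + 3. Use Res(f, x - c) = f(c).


For Res(f, x - c), we evaluate f at x = c.
f(-3) = (-3)^2 + 6*(-3) - 5
= 9 - 18 - 5
= -9 - 5 = -14
Res(f, g) = -14

-14


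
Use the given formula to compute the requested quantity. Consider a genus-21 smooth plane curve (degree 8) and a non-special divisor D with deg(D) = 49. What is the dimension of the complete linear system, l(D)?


First, compute the genus of a smooth plane curve of degree 8:
g = (d-1)(d-2)/2 = (8-1)(8-2)/2 = 21
For a non-special divisor D (i.e., h^1(D) = 0), Riemann-Roch gives:
l(D) = deg(D) - g + 1
Since deg(D) = 49 >= 2g - 1 = 41, D is non-special.
l(D) = 49 - 21 + 1 = 29

29


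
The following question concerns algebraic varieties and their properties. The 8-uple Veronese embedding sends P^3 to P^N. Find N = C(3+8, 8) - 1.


The Veronese embedding v_d: P^n -> P^N maps each point to all
degree-d monomials in n+1 homogeneous coordinates.
N = C(n+d, d) - 1
N = C(3+8, 8) - 1
N = C(11, 8) - 1
C(11, 8) = 165
N = 165 - 1 = 164

164


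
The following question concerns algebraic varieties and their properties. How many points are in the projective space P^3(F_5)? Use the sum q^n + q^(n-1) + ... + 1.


P^3(F_5) has (q^(n+1) - 1)/(q - 1) points.
= 5^3 + 5^2 + 5^1 + 5^0
= 125 + 25 + 5 + 1
= 156

156


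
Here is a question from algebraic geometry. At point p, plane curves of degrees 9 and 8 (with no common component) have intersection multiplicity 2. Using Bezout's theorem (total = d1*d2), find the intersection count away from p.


By Bezout's theorem, the total intersection number is d1 * d2.
Total = 9 * 8 = 72
Intersection multiplicity at p = 2
Remaining intersections = 72 - 2 = 70

70


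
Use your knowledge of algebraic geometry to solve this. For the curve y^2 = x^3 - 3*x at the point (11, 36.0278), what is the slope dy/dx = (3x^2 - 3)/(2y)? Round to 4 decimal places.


Using implicit differentiation of y^2 = x^3 - 3*x:
2y * dy/dx = 3x^2 - 3
dy/dx = (3x^2 - 3)/(2y)
Numerator: 3*11^2 - 3 = 360
Denominator: 2*36.0278 = 72.0556
dy/dx = 360/72.0556 = 4.9961

4.9961


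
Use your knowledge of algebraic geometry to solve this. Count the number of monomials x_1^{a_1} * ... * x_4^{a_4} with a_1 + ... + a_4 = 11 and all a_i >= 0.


The number of degree-11 monomials in 4 variables is C(d+n-1, n-1).
= C(11+4-1, 4-1) = C(14, 3)
= 364

364


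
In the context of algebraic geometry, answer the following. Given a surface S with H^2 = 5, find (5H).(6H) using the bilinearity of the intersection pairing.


Using bilinearity of the intersection pairing on a surface S:
(aH).(bH) = ab * (H.H)
We have H^2 = 5.
D.E = (5H).(6H) = 5*6*5
= 30*5
= 150

150


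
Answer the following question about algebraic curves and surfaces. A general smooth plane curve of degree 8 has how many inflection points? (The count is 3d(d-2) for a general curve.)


For a general smooth plane curve C of degree d, the inflection points are
the intersection of C with its Hessian curve, which has degree 3(d-2).
By Bezout, the total intersection number is d * 3(d-2) = 8 * 18 = 144.
For a general curve every flex is ordinary, so each contributes
multiplicity 1 to C·Hess(C), and the number of distinct inflection
points is 3d(d-2).
Inflection points = 3*8*(8-2) = 3*8*6 = 144

144
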